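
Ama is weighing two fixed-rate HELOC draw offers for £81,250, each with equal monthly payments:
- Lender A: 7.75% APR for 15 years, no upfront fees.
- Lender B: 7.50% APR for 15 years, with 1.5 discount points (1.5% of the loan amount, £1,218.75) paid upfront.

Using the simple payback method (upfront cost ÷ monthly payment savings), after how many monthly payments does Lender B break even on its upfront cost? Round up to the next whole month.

Lender A: monthly rate = 7.75%/12 = 0.0064583; payment = 81,250 × 0.0064583 / (1 − (1+0.0064583)^−180) = £764.79.
Lender B: monthly rate = 7.5%/12 = 0.0062500; payment = 81,250 × 0.0062500 / (1 − (1+0.0062500)^−180) = £753.20.
Monthly savings = £764.79 − £753.20 = £11.59.
Break-even = £1,218.75 / £11.59 = 105.16 → 106 months.

106 months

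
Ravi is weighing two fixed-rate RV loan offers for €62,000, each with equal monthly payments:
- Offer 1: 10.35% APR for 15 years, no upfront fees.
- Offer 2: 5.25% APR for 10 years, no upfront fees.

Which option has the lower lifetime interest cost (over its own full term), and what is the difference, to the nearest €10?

Offer 2 by €42,500

Offer 1: monthly rate = 10.35%/12 = 0.0086250; payment = 62,000 × 0.0086250 / (1 − (1+0.0086250)^−180) = €679.59.
Total interest on Offer 1 = 180 × €679.59 − €62,000 = €60,326.20.
Offer 2: monthly rate = 5.25%/12 = 0.0043750; payment = 62,000 × 0.0043750 / (1 − (1+0.0043750)^−120) = €665.21.
Total interest on Offer 2 = 120 × €665.21 − €62,000 = €17,825.20.
Offer 2 is lower by €42,501.00.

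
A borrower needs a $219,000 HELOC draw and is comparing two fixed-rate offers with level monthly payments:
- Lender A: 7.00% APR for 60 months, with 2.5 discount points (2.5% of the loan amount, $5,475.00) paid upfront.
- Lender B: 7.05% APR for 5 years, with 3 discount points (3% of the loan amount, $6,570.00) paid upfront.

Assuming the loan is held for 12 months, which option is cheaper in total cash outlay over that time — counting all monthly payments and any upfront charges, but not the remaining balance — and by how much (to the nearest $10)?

Lender A by $1,160

Lender A: monthly rate = 7%/12 = 0.0058333; payment = 219,000 × 0.0058333 / (1 − (1+0.0058333)^−60) = $4,336.46.
Lender B: monthly rate = 7.05%/12 = 0.0058750; payment = 219,000 × 0.0058750 / (1 − (1+0.0058750)^−60) = $4,341.63.
Over 12 months: Lender A costs 12 × $4,336.46 + $5,475.00 = $57,512.52; Lender B costs 12 × $4,341.63 + $6,570.00 = $58,669.56.
Lender A is cheaper by $58,669.56 − $57,512.52 = $1,157.04.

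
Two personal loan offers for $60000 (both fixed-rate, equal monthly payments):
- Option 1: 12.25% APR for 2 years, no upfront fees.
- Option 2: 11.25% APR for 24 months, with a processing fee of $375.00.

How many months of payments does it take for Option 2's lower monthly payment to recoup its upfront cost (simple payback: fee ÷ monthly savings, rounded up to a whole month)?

14 months

Option 1: monthly rate = 12.25%/12 = 0.0102083; payment = 60,000 × 0.0102083 / (1 − (1+0.0102083)^−24) = $2,831.42.
Option 2: at 11.25% the monthly rate is 0.0093750, so the payment is 60,000 × 0.0093750 / (1 − 1.0093750^−24) = $2,803.44.
Monthly savings = $2,831.42 − $2,803.44 = $27.98.
Break-even = $375.00 / $27.98 = 13.40 → 14 months.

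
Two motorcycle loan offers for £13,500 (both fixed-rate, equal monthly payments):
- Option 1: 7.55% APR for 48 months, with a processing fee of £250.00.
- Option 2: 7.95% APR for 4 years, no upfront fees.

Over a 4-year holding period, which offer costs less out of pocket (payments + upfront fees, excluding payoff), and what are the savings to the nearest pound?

Option 1: at 7.55% the monthly rate is 0.0062917, so the payment is 13,500 × 0.0062917 / (1 − 1.0062917^−48) = £326.73.
Option 2: at 7.95% the monthly rate is 0.0066250, so the payment is 13,500 × 0.0066250 / (1 − 1.0066250^−48) = £329.26.
Over 48 months: Option 1 costs 48 × £326.73 + £250.00 = £15,933.04; Option 2 costs 48 × £329.26 = £15,804.48.
Option 2 is cheaper by £15,933.04 − £15,804.48 = £128.56.

Option 2 by £129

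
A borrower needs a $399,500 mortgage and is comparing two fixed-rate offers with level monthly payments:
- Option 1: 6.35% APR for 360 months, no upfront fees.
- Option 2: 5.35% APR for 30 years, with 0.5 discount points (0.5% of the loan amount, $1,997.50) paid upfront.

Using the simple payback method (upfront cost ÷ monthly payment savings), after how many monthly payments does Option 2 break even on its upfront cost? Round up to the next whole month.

8 months

Option 1: at 6.35% the monthly rate is 0.0052917, so the payment is 399,500 × 0.0052917 / (1 − 1.0052917^−360) = $2,485.83.
Option 2: at 5.35% the monthly rate is 0.0044583, so the payment is 399,500 × 0.0044583 / (1 − 1.0044583^−360) = $2,230.86.
Monthly savings = $2,485.83 − $2,230.86 = $254.97.
Break-even = $1,997.50 / $254.97 = 7.83 → 8 months.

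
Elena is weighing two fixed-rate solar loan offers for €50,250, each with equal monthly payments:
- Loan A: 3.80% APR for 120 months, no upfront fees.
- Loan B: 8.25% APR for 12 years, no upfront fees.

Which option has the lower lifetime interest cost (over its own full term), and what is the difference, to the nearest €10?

Loan A: at 3.80% the monthly rate is 0.0031667, so the payment is 50,250 × 0.0031667 / (1 − 1.0031667^−120) = €503.99.
Total interest on Loan A = 120 × €503.99 − €50,250 = €10,228.80.
Loan B: monthly rate = 8.25%/12 = 0.0068750; payment = 50,250 × 0.0068750 / (1 − (1+0.0068750)^−144) = €550.84.
Total interest on Loan B = 144 × €550.84 − €50,250 = €29,070.96.
Loan A is lower by €18,842.16.

Loan A by €18,840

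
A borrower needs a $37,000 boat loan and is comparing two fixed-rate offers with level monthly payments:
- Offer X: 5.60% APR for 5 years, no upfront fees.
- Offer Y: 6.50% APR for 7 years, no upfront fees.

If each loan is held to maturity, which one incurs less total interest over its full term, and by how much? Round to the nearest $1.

Offer X by $3,645

Offer X: at 5.60% the monthly rate is 0.0046667, so the payment is 37,000 × 0.0046667 / (1 − 1.0046667^−60) = $708.45.
Total interest on Offer X = 60 × $708.45 − $37,000 = $5,507.00.
Offer Y: at 6.50% the monthly rate is 0.0054167, so the payment is 37,000 × 0.0054167 / (1 − 1.0054167^−84) = $549.43.
Total interest on Offer Y = 84 × $549.43 − $37,000 = $9,152.12.
Offer X is lower by $3,645.12.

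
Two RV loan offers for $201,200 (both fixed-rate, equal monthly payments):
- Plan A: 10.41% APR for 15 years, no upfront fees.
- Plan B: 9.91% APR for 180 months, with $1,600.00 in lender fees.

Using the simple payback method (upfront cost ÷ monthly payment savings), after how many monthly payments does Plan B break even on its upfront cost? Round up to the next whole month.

Plan A: at 10.41% the monthly rate is 0.0086750, so the payment is 201,200 × 0.0086750 / (1 − 1.0086750^−180) = $2,212.85.
Plan B: monthly rate = 9.91%/12 = 0.0082583; payment = 201,200 × 0.0082583 / (1 − (1+0.0082583)^−180) = $2,151.04.
Monthly savings = $2,212.85 − $2,151.04 = $61.81.
Break-even = $1,600.00 / $61.81 = 25.89 → 26 months.

26 months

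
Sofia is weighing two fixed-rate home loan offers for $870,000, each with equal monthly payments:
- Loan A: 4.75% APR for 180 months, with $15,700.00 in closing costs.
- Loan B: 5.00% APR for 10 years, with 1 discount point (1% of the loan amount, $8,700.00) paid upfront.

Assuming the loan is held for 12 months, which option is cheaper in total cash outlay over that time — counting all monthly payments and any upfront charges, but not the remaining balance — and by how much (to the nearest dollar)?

Loan A: at 4.75% the monthly rate is 0.0039583, so the payment is 870,000 × 0.0039583 / (1 − 1.0039583^−180) = $6,767.14.
Loan B: monthly rate = 5%/12 = 0.0041667; payment = 870,000 × 0.0041667 / (1 − (1+0.0041667)^−120) = $9,227.70.
Over 12 months: Loan A costs 12 × $6,767.14 + $15,700.00 = $96,905.68; Loan B costs 12 × $9,227.70 + $8,700.00 = $119,432.40.
Loan A is cheaper by $119,432.40 − $96,905.68 = $22,526.72.

Loan A by $22,527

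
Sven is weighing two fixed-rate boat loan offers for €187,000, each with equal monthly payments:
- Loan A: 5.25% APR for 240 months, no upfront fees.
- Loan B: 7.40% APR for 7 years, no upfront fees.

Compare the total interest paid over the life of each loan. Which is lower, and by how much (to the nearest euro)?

Loan B by €62,262

Loan A: at 5.25% the monthly rate is 0.0043750, so the payment is 187,000 × 0.0043750 / (1 − 1.0043750^−240) = €1,260.09.
Total interest on Loan A = 240 × €1,260.09 − €187,000 = €115,421.60.
Loan B: at 7.40% the monthly rate is 0.0061667, so the payment is 187,000 × 0.0061667 / (1 − 1.0061667^−84) = €2,859.04.
Total interest on Loan B = 84 × €2,859.04 − €187,000 = €53,159.36.
Loan B is lower by €62,262.24.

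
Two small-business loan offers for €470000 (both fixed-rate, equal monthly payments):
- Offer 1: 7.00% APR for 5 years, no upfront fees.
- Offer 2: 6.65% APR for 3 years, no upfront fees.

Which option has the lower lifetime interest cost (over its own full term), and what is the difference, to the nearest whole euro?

Offer 2 by €38,657

Offer 1: monthly rate = 7%/12 = 0.0058333; payment = 470,000 × 0.0058333 / (1 − (1+0.0058333)^−60) = €9,306.56.
Total interest on Offer 1 = 60 × €9,306.56 − €470,000 = €88,393.60.
Offer 2: monthly rate = 6.65%/12 = 0.0055417; payment = 470,000 × 0.0055417 / (1 − (1+0.0055417)^−36) = €14,437.14.
Total interest on Offer 2 = 36 × €14,437.14 − €470,000 = €49,737.04.
Offer 2 is lower by €38,656.56.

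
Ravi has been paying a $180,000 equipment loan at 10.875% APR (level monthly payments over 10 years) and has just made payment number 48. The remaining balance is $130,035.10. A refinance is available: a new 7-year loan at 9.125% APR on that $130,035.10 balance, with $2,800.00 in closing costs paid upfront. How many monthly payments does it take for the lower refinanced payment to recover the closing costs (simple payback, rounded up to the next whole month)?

8 months

Current payment = 180,000 × 10.875%/12 / (1 − (1+0.0090625)^−120) = $2,466.78.
Refinanced payment = 130,035.10 × 0.0076042 / (1 − (1+0.0076042)^−84) = $2,100.40.
Monthly savings = $2,466.78 − $2,100.40 = $366.38.
Break-even = $2,800.00 / $366.38 = 7.64 → 8 months.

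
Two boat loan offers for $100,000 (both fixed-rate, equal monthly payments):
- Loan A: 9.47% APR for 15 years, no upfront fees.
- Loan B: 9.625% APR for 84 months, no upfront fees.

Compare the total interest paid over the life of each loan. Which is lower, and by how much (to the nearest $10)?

Loan A: at 9.47% the monthly rate is 0.0078917, so the payment is 100,000 × 0.0078917 / (1 − 1.0078917^−180) = $1,042.42.
Total interest on Loan A = 180 × $1,042.42 − $100,000 = $87,635.60.
Loan B: at 9.625% the monthly rate is 0.0080208, so the payment is 100,000 × 0.0080208 / (1 − 1.0080208^−84) = $1,640.81.
Total interest on Loan B = 84 × $1,640.81 − $100,000 = $37,828.04.
Loan B is lower by $49,807.56.

Loan B by $49,810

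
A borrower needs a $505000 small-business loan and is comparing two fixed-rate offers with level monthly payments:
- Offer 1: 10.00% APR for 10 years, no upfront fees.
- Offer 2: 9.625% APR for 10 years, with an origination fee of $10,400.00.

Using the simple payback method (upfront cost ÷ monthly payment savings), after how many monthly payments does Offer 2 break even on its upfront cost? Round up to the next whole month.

Offer 1: at 10.00% the monthly rate is 0.0083333, so the payment is 505,000 × 0.0083333 / (1 − 1.0083333^−120) = $6,673.61.
Offer 2: at 9.625% the monthly rate is 0.0080208, so the payment is 505,000 × 0.0080208 / (1 − 1.0080208^−120) = $6,569.19.
Monthly savings = $6,673.61 − $6,569.19 = $104.42.
Break-even = $10,400.00 / $104.42 = 99.60 → 100 months.

100 months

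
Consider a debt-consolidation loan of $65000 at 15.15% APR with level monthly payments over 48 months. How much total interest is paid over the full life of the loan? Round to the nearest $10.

$22,070

At 15.15% the monthly rate is 0.0126250, so the payment is 65,000 × 0.0126250 / (1 − 1.0126250^−48) = $1,813.94.
Total paid = 48 × $1,813.94 = $87,069.12; interest = $87,069.12 − $65,000 = $22,069.12.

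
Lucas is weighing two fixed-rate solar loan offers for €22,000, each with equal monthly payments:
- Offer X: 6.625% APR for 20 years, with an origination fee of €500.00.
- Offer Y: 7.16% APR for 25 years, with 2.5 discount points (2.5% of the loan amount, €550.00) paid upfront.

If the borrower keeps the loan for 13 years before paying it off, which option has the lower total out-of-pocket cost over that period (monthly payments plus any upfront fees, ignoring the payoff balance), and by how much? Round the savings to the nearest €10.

Offer X: monthly rate = 6.625%/12 = 0.0055208; payment = 22,000 × 0.0055208 / (1 − (1+0.0055208)^−240) = €165.65.
Offer Y: at 7.16% the monthly rate is 0.0059667, so the payment is 22,000 × 0.0059667 / (1 − 1.0059667^−300) = €157.74.
Over 156 months: Offer X costs 156 × €165.65 + €500.00 = €26,341.40; Offer Y costs 156 × €157.74 + €550.00 = €25,157.44.
Offer Y is cheaper by €26,341.40 − €25,157.44 = €1,183.96.

Offer Y by €1,180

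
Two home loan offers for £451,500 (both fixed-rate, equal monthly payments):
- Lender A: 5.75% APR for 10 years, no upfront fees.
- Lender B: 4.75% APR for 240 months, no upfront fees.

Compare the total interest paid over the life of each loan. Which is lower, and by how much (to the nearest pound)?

Lender A by £105,518

Lender A: monthly rate = 5.75%/12 = 0.0047917; payment = 451,500 × 0.0047917 / (1 − (1+0.0047917)^−120) = £4,956.08.
Total interest on Lender A = 120 × £4,956.08 − £451,500 = £143,229.60.
Lender B: at 4.75% the monthly rate is 0.0039583, so the payment is 451,500 × 0.0039583 / (1 − 1.0039583^−240) = £2,917.70.
Total interest on Lender B = 240 × £2,917.70 − £451,500 = £248,748.00.
Lender A is lower by £105,518.40.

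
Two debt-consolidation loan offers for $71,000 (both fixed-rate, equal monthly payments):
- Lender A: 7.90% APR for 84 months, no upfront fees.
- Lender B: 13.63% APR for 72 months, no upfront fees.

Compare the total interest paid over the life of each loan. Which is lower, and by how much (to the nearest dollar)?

Lender A by $11,667

Lender A: at 7.90% the monthly rate is 0.0065833, so the payment is 71,000 × 0.0065833 / (1 − 1.0065833^−84) = $1,103.09.
Total interest on Lender A = 84 × $1,103.09 − $71,000 = $21,659.56.
Lender B: at 13.63% the monthly rate is 0.0113583, so the payment is 71,000 × 0.0113583 / (1 − 1.0113583^−72) = $1,448.98.
Total interest on Lender B = 72 × $1,448.98 − $71,000 = $33,326.56.
Lender A is lower by $11,667.00.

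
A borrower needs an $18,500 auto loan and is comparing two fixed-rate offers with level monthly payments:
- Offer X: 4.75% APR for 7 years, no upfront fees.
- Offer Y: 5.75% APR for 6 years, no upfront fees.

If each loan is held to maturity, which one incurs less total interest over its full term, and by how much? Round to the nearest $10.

Offer X by $140

Offer X: monthly rate = 4.75%/12 = 0.0039583; payment = 18,500 × 0.0039583 / (1 − (1+0.0039583)^−84) = $259.31.
Total interest on Offer X = 84 × $259.31 − $18,500 = $3,282.04.
Offer Y: at 5.75% the monthly rate is 0.0047917, so the payment is 18,500 × 0.0047917 / (1 − 1.0047917^−72) = $304.42.
Total interest on Offer Y = 72 × $304.42 − $18,500 = $3,418.24.
Offer X is lower by $136.20.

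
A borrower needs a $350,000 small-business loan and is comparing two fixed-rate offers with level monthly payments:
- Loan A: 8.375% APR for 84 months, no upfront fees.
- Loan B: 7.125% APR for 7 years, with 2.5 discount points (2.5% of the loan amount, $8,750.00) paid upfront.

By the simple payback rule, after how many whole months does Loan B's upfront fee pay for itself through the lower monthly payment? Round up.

41 months

Loan A: monthly rate = 8.375%/12 = 0.0069792; payment = 350,000 × 0.0069792 / (1 − (1+0.0069792)^−84) = $5,520.79.
Loan B: at 7.125% the monthly rate is 0.0059375, so the payment is 350,000 × 0.0059375 / (1 − 1.0059375^−84) = $5,303.85.
Monthly savings = $5,520.79 − $5,303.85 = $216.94.
Break-even = $8,750.00 / $216.94 = 40.33 → 41 months.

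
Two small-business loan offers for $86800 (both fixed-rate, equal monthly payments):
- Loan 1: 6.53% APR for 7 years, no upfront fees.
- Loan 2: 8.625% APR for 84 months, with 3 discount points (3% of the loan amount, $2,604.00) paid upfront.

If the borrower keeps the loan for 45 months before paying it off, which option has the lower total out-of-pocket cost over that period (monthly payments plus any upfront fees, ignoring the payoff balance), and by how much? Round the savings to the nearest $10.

Loan 1: at 6.53% the monthly rate is 0.0054417, so the payment is 86,800 × 0.0054417 / (1 − 1.0054417^−84) = $1,290.19.
Loan 2: monthly rate = 8.625%/12 = 0.0071875; payment = 86,800 × 0.0071875 / (1 − (1+0.0071875)^−84) = $1,380.07.
Over 45 months: Loan 1 costs 45 × $1,290.19 = $58,058.55; Loan 2 costs 45 × $1,380.07 + $2,604.00 = $64,707.15.
Loan 1 is cheaper by $64,707.15 − $58,058.55 = $6,648.60.

Loan 1 by $6,650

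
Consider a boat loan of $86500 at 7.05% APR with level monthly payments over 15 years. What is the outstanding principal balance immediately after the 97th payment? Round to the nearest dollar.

$51,114

With monthly rate i = 7.05%/12 = 0.0058750, the balance after k of n payments is P · [(1+i)^n − (1+i)^k] / [(1+i)^n − 1].
(1+0.0058750)^180 = 2.87026887 and (1+0.0058750)^97 = 1.76510031, so the balance is 86,500 × (2.87026887 − 1.76510031) / (2.87026887 − 1) = $51,114.08.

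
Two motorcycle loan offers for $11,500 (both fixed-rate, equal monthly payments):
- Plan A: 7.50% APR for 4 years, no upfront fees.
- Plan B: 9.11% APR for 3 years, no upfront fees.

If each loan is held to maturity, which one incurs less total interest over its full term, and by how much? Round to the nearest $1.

Plan B by $160

Plan A: at 7.50% the monthly rate is 0.0062500, so the payment is 11,500 × 0.0062500 / (1 − 1.0062500^−48) = $278.06.
Total interest on Plan A = 48 × $278.06 − $11,500 = $1,846.88.
Plan B: monthly rate = 9.11%/12 = 0.0075917; payment = 11,500 × 0.0075917 / (1 − (1+0.0075917)^−36) = $366.29.
Total interest on Plan B = 36 × $366.29 − $11,500 = $1,686.44.
Plan B is lower by $160.44.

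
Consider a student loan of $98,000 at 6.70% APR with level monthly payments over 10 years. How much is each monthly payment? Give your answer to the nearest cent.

At 6.70% the monthly rate is 0.0055833, so the payment is 98,000 × 0.0055833 / (1 − 1.0055833^−120) = $1,122.77.

$1,122.77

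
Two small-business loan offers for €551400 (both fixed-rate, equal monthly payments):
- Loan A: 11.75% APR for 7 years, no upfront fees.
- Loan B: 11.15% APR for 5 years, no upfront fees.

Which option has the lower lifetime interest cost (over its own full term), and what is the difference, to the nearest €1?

Loan A: at 11.75% the monthly rate is 0.0097917, so the payment is 551,400 × 0.0097917 / (1 − 1.0097917^−84) = €9,660.15.
Total interest on Loan A = 84 × €9,660.15 − €551,400 = €260,052.60.
Loan B: monthly rate = 11.15%/12 = 0.0092917; payment = 551,400 × 0.0092917 / (1 − (1+0.0092917)^−60) = €12,030.06.
Total interest on Loan B = 60 × €12,030.06 − €551,400 = €170,403.60.
Loan B is lower by €89,649.00.

Loan B by €89,649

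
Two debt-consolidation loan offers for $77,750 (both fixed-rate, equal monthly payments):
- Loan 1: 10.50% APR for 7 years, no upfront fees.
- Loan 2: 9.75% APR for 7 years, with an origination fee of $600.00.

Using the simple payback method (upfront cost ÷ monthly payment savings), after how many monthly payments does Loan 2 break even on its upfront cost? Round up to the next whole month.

20 months

Loan 1: monthly rate = 10.5%/12 = 0.0087500; payment = 77,750 × 0.0087500 / (1 − (1+0.0087500)^−84) = $1,310.92.
Loan 2: at 9.75% the monthly rate is 0.0081250, so the payment is 77,750 × 0.0081250 / (1 − 1.0081250^−84) = $1,280.72.
Monthly savings = $1,310.92 − $1,280.72 = $30.20.
Break-even = $600.00 / $30.20 = 19.87 → 20 months.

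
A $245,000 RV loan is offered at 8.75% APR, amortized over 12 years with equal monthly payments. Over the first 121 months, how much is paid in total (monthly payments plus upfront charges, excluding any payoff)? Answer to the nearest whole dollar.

$333,209

Monthly rate = 8.75%/12 = 0.0072917; payment = 245,000 × 0.0072917 / (1 − (1+0.0072917)^−144) = $2,753.79.
Total outlay = 121 × $2,753.79 = $333,208.59.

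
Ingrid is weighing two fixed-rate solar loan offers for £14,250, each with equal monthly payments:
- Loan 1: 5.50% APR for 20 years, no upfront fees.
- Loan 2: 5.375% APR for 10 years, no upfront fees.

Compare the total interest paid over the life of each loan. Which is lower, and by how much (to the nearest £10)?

Loan 2 by £5,070

Loan 1: monthly rate = 5.5%/12 = 0.0045833; payment = 14,250 × 0.0045833 / (1 − (1+0.0045833)^−240) = £98.02.
Total interest on Loan 1 = 240 × £98.02 − £14,250 = £9,274.80.
Loan 2: monthly rate = 5.375%/12 = 0.0044792; payment = 14,250 × 0.0044792 / (1 − (1+0.0044792)^−120) = £153.77.
Total interest on Loan 2 = 120 × £153.77 − £14,250 = £4,202.40.
Loan 2 is lower by £5,072.40.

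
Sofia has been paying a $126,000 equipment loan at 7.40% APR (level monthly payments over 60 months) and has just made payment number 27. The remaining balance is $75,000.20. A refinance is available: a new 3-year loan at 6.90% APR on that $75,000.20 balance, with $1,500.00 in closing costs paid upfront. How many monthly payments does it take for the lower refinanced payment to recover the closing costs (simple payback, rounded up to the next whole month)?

8 months

Current payment = 126,000 × 7.4%/12 / (1 − (1+0.0061667)^−60) = $2,518.80.
Refinanced payment = 75,000.20 × 0.0057500 / (1 − (1+0.0057500)^−36) = $2,312.36.
Monthly savings = $2,518.80 − $2,312.36 = $206.44.
Break-even = $1,500.00 / $206.44 = 7.27 → 8 months.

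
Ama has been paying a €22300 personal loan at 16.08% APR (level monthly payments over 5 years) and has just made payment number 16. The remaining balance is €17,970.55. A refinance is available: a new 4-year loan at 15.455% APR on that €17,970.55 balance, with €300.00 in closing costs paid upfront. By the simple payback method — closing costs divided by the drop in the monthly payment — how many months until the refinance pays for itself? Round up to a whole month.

8 months

Current payment = 22,300 × 16.08%/12 / (1 − (1+0.0134000)^−60) = €543.24.
Refinanced payment = 17,970.55 × 0.0128792 / (1 − (1+0.0128792)^−48) = €504.29.
Monthly savings = €543.24 − €504.29 = €38.95.
Break-even = €300.00 / €38.95 = 7.70 → 8 months.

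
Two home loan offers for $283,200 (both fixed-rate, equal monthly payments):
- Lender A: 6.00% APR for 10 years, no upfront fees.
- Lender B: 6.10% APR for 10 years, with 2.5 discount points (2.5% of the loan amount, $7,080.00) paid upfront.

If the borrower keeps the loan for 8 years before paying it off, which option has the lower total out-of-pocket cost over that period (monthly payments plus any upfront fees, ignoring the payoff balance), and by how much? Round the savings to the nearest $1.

Lender A by $8,447

Lender A: monthly rate = 6%/12 = 0.0050000; payment = 283,200 × 0.0050000 / (1 − (1+0.0050000)^−120) = $3,144.10.
Lender B: at 6.10% the monthly rate is 0.0050833, so the payment is 283,200 × 0.0050833 / (1 − 1.0050833^−120) = $3,158.34.
Over 96 months: Lender A costs 96 × $3,144.10 = $301,833.60; Lender B costs 96 × $3,158.34 + $7,080.00 = $310,280.64.
Lender A is cheaper by $310,280.64 − $301,833.60 = $8,447.04.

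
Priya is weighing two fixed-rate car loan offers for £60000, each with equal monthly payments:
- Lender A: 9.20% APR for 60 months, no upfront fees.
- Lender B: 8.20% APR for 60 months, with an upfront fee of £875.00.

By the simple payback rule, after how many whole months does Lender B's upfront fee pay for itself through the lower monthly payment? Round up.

31 months

Lender A: at 9.20% the monthly rate is 0.0076667, so the payment is 60,000 × 0.0076667 / (1 − 1.0076667^−60) = £1,251.33.
Lender B: at 8.20% the monthly rate is 0.0068333, so the payment is 60,000 × 0.0068333 / (1 − 1.0068333^−60) = £1,222.33.
Monthly savings = £1,251.33 − £1,222.33 = £29.00.
Break-even = £875.00 / £29.00 = 30.17 → 31 months.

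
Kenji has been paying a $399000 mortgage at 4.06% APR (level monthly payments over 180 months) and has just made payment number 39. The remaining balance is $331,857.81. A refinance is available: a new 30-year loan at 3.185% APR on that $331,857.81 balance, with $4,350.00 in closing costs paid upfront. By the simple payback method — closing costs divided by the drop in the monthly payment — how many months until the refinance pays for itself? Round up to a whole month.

Current payment = 399,000 × 4.06%/12 / (1 − (1+0.0033833)^−180) = $2,963.37.
Refinanced payment = 331,857.81 × 0.0026542 / (1 − (1+0.0026542)^−360) = $1,432.45.
Monthly savings = $2,963.37 − $1,432.45 = $1,530.92.
Break-even = $4,350.00 / $1,530.92 = 2.84 → 3 months.

3 months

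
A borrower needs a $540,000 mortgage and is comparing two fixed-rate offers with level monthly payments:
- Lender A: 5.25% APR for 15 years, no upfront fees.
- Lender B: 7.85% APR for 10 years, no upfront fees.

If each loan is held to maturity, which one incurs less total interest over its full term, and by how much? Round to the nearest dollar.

Lender A: monthly rate = 5.25%/12 = 0.0043750; payment = 540,000 × 0.0043750 / (1 − (1+0.0043750)^−180) = $4,340.94.
Total interest on Lender A = 180 × $4,340.94 − $540,000 = $241,369.20.
Lender B: at 7.85% the monthly rate is 0.0065417, so the payment is 540,000 × 0.0065417 / (1 − 1.0065417^−120) = $6,508.97.
Total interest on Lender B = 120 × $6,508.97 − $540,000 = $241,076.40.
Lender B is lower by $292.80.

Lender B by $293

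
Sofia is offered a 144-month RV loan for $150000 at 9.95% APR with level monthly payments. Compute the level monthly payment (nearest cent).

$1,788.29

Monthly rate = 9.95%/12 = 0.0082917; payment = 150,000 × 0.0082917 / (1 − (1+0.0082917)^−144) = $1,788.29.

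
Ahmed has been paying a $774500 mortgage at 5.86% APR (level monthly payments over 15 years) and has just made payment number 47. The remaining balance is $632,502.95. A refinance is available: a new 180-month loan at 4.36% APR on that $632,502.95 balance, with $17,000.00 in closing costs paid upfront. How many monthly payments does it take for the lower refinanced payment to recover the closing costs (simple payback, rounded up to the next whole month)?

11 months

Current payment = 774,500 × 5.86%/12 / (1 − (1+0.0048833)^−180) = $6,477.24.
Refinanced payment = 632,502.95 × 0.0036333 / (1 − (1+0.0036333)^−180) = $4,793.47.
Monthly savings = $6,477.24 − $4,793.47 = $1,683.77.
Break-even = $17,000.00 / $1,683.77 = 10.10 → 11 months.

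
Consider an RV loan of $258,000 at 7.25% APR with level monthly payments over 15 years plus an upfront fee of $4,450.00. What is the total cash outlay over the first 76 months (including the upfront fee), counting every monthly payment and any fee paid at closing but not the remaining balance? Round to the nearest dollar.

$183,444

At 7.25% the monthly rate is 0.0060417, so the payment is 258,000 × 0.0060417 / (1 − 1.0060417^−180) = $2,355.19.
Total outlay = 76 × $2,355.19 + $4,450.00 = $183,444.44.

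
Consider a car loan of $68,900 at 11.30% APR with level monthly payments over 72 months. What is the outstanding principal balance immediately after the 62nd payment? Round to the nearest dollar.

With monthly rate i = 11.3%/12 = 0.0094167, the balance after k of n payments is P · [(1+i)^n − (1+i)^k] / [(1+i)^n − 1].
(1+0.0094167)^72 = 1.96369450 and (1+0.0094167)^62 = 1.78800699, so the balance is 68,900 × (1.96369450 − 1.78800699) / (1.96369450 − 1) = $12,560.90.

$12,561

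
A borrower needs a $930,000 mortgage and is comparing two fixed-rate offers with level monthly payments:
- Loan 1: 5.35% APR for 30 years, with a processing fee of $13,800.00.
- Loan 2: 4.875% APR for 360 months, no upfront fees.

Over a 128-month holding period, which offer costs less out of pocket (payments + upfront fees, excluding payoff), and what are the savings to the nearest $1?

Loan 1: at 5.35% the monthly rate is 0.0044583, so the payment is 930,000 × 0.0044583 / (1 − 1.0044583^−360) = $5,193.25.
Loan 2: at 4.875% the monthly rate is 0.0040625, so the payment is 930,000 × 0.0040625 / (1 − 1.0040625^−360) = $4,921.64.
Over 128 months: Loan 1 costs 128 × $5,193.25 + $13,800.00 = $678,536.00; Loan 2 costs 128 × $4,921.64 = $629,969.92.
Loan 2 is cheaper by $678,536.00 − $629,969.92 = $48,566.08.

Loan 2 by $48,566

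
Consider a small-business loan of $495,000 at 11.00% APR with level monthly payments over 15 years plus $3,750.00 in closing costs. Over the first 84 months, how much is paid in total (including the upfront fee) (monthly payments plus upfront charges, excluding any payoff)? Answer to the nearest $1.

$476,347

Monthly rate = 11%/12 = 0.0091667; payment = 495,000 × 0.0091667 / (1 − (1+0.0091667)^−180) = $5,626.15.
Total outlay = 84 × $5,626.15 + $3,750.00 = $476,346.60.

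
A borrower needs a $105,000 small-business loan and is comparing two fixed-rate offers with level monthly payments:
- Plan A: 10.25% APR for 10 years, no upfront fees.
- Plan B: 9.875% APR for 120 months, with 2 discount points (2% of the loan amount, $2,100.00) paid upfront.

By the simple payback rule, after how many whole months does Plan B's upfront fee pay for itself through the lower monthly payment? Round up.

Plan A: at 10.25% the monthly rate is 0.0085417, so the payment is 105,000 × 0.0085417 / (1 − 1.0085417^−120) = $1,402.16.
Plan B: monthly rate = 9.875%/12 = 0.0082292; payment = 105,000 × 0.0082292 / (1 − (1+0.0082292)^−120) = $1,380.32.
Monthly savings = $1,402.16 − $1,380.32 = $21.84.
Break-even = $2,100.00 / $21.84 = 96.15 → 97 months.

97 months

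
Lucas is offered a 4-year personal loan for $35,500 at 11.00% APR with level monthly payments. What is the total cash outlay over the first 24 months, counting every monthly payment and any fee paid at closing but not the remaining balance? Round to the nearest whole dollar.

At 11.00% the monthly rate is 0.0091667, so the payment is 35,500 × 0.0091667 / (1 − 1.0091667^−48) = $917.52.
Total outlay = 24 × $917.52 = $22,020.48.

$22,020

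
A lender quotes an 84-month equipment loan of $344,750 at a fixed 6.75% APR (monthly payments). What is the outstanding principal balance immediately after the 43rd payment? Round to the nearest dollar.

$188,508

With monthly rate i = 6.75%/12 = 0.0056250, the balance after k of n payments is P · [(1+i)^n − (1+i)^k] / [(1+i)^n − 1].
(1+0.0056250)^84 = 1.60187698 and (1+0.0056250)^43 = 1.27277209, so the balance is 344,750 × (1.60187698 − 1.27277209) / (1.60187698 − 1) = $188,508.48.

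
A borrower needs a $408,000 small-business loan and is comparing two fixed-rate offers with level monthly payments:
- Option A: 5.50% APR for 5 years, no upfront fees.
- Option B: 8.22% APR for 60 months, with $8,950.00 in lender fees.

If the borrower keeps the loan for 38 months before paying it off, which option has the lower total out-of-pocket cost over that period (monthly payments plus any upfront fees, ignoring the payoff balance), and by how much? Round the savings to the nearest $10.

Option A: at 5.50% the monthly rate is 0.0045833, so the payment is 408,000 × 0.0045833 / (1 − 1.0045833^−60) = $7,793.27.
Option B: at 8.22% the monthly rate is 0.0068500, so the payment is 408,000 × 0.0068500 / (1 − 1.0068500^−60) = $8,315.79.
Over 38 months: Option A costs 38 × $7,793.27 = $296,144.26; Option B costs 38 × $8,315.79 + $8,950.00 = $324,950.02.
Option A is cheaper by $324,950.02 − $296,144.26 = $28,805.76.

Option A by $28,810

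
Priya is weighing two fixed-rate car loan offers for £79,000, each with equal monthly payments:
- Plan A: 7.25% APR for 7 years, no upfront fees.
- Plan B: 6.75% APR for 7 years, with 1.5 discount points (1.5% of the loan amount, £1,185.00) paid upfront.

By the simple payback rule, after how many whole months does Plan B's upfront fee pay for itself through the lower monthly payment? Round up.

62 months

Plan A: at 7.25% the monthly rate is 0.0060417, so the payment is 79,000 × 0.0060417 / (1 − 1.0060417^−84) = £1,202.00.
Plan B: at 6.75% the monthly rate is 0.0056250, so the payment is 79,000 × 0.0056250 / (1 − 1.0056250^−84) = £1,182.69.
Monthly savings = £1,202.00 − £1,182.69 = £19.31.
Break-even = £1,185.00 / £19.31 = 61.37 → 62 months.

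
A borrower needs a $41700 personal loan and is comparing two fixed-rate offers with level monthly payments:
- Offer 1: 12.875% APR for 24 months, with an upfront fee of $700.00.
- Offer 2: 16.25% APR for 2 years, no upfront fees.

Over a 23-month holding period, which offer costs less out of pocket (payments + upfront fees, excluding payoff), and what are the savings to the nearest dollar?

Offer 1 by $834

Offer 1: monthly rate = 12.875%/12 = 0.0107292; payment = 41,700 × 0.0107292 / (1 − (1+0.0107292)^−24) = $1,980.05.
Offer 2: monthly rate = 16.25%/12 = 0.0135417; payment = 41,700 × 0.0135417 / (1 − (1+0.0135417)^−24) = $2,046.75.
Over 23 months: Offer 1 costs 23 × $1,980.05 + $700.00 = $46,241.15; Offer 2 costs 23 × $2,046.75 = $47,075.25.
Offer 1 is cheaper by $47,075.25 − $46,241.15 = $834.10.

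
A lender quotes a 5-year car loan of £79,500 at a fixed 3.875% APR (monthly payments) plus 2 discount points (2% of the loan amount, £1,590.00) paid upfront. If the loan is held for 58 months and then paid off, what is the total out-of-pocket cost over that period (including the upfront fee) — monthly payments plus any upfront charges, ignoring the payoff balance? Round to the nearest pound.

Monthly rate = 3.875%/12 = 0.0032292; payment = 79,500 × 0.0032292 / (1 − (1+0.0032292)^−60) = £1,459.63.
Total outlay = 58 × £1,459.63 + £1,590.00 = £86,248.54.

£86,249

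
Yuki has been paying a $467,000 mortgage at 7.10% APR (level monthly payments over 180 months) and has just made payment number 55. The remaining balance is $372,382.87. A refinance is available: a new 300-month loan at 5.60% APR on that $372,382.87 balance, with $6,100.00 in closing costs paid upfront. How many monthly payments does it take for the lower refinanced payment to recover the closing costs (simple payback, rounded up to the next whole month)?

4 months

Current payment = 467,000 × 7.1%/12 / (1 − (1+0.0059167)^−180) = $4,223.68.
Refinanced payment = 372,382.87 × 0.0046667 / (1 − (1+0.0046667)^−300) = $2,309.05.
Monthly savings = $4,223.68 − $2,309.05 = $1,914.63.
Break-even = $6,100.00 / $1,914.63 = 3.19 → 4 months.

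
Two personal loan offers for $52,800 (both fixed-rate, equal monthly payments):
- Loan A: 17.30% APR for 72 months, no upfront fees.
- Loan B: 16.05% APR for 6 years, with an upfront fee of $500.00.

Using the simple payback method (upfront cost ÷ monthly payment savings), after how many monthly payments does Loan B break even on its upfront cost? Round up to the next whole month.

14 months

Loan A: monthly rate = 17.3%/12 = 0.0144167; payment = 52,800 × 0.0144167 / (1 − (1+0.0144167)^−72) = $1,183.45.
Loan B: at 16.05% the monthly rate is 0.0133750, so the payment is 52,800 × 0.0133750 / (1 − 1.0133750^−72) = $1,146.78.
Monthly savings = $1,183.45 − $1,146.78 = $36.67.
Break-even = $500.00 / $36.67 = 13.64 → 14 months.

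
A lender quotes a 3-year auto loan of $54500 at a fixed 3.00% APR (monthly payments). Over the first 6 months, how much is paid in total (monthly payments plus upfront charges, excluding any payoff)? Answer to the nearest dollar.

Monthly rate = 3%/12 = 0.0025000; payment = 54,500 × 0.0025000 / (1 − (1+0.0025000)^−36) = $1,584.93.
Total outlay = 6 × $1,584.93 = $9,509.58.

$9,510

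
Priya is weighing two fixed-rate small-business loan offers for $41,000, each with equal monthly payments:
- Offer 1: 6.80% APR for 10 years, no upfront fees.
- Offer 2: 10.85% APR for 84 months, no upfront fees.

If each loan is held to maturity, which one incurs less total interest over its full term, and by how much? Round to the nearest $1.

Offer 1: monthly rate = 6.8%/12 = 0.0056667; payment = 41,000 × 0.0056667 / (1 − (1+0.0056667)^−120) = $471.83.
Total interest on Offer 1 = 120 × $471.83 − $41,000 = $15,619.60.
Offer 2: at 10.85% the monthly rate is 0.0090417, so the payment is 41,000 × 0.0090417 / (1 − 1.0090417^−84) = $698.79.
Total interest on Offer 2 = 84 × $698.79 − $41,000 = $17,698.36.
Offer 1 is lower by $2,078.76.

Offer 1 by $2,079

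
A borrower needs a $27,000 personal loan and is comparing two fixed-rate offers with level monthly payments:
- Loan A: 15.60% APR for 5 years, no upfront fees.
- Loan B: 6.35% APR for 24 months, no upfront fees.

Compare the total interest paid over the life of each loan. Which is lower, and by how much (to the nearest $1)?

Loan A: at 15.60% the monthly rate is 0.0130000, so the payment is 27,000 × 0.0130000 / (1 − 1.0130000^−60) = $650.86.
Total interest on Loan A = 60 × $650.86 − $27,000 = $12,051.60.
Loan B: at 6.35% the monthly rate is 0.0052917, so the payment is 27,000 × 0.0052917 / (1 − 1.0052917^−24) = $1,200.92.
Total interest on Loan B = 24 × $1,200.92 − $27,000 = $1,822.08.
Loan B is lower by $10,229.52.

Loan B by $10,230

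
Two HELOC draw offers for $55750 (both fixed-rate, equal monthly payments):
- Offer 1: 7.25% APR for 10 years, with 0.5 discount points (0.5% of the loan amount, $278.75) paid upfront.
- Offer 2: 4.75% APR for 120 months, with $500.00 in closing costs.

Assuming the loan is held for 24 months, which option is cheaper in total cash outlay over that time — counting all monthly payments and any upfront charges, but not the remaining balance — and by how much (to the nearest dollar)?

Offer 1: at 7.25% the monthly rate is 0.0060417, so the payment is 55,750 × 0.0060417 / (1 − 1.0060417^−120) = $654.51.
Offer 2: monthly rate = 4.75%/12 = 0.0039583; payment = 55,750 × 0.0039583 / (1 − (1+0.0039583)^−120) = $584.53.
Over 24 months: Offer 1 costs 24 × $654.51 + $278.75 = $15,986.99; Offer 2 costs 24 × $584.53 + $500.00 = $14,528.72.
Offer 2 is cheaper by $15,986.99 − $14,528.72 = $1,458.27.

Offer 2 by $1,458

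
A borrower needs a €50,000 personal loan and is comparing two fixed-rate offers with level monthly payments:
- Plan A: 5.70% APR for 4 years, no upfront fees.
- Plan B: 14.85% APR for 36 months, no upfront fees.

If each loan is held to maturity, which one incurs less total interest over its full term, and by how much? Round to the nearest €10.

Plan A by €6,230

Plan A: monthly rate = 5.7%/12 = 0.0047500; payment = 50,000 × 0.0047500 / (1 − (1+0.0047500)^−48) = €1,167.39.
Total interest on Plan A = 48 × €1,167.39 − €50,000 = €6,034.72.
Plan B: at 14.85% the monthly rate is 0.0123750, so the payment is 50,000 × 0.0123750 / (1 − 1.0123750^−36) = €1,729.60.
Total interest on Plan B = 36 × €1,729.60 − €50,000 = €12,265.60.
Plan A is lower by €6,230.88.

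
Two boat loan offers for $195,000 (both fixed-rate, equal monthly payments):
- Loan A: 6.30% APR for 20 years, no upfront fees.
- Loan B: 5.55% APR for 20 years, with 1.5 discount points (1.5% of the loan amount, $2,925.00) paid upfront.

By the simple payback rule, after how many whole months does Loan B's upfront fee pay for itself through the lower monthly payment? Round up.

35 months

Loan A: monthly rate = 6.3%/12 = 0.0052500; payment = 195,000 × 0.0052500 / (1 − (1+0.0052500)^−240) = $1,431.00.
Loan B: monthly rate = 5.55%/12 = 0.0046250; payment = 195,000 × 0.0046250 / (1 − (1+0.0046250)^−240) = $1,346.89.
Monthly savings = $1,431.00 − $1,346.89 = $84.11.
Break-even = $2,925.00 / $84.11 = 34.78 → 35 months.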